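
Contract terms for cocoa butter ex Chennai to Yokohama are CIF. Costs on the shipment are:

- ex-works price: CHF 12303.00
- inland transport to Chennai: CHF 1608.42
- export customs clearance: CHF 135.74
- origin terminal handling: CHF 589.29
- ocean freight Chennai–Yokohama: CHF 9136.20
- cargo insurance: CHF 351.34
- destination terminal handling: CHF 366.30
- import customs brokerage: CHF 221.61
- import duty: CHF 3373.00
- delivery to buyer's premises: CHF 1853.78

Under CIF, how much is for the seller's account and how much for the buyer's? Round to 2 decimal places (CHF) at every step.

Seller: CHF 24123.99; buyer: CHF 5814.69

CIF: the seller pays costs through ocean freight and marine insurance to the destination port.
Seller's account: goods 12303.00 + inland to port 1608.42 + export clearance 135.74 + origin terminal 589.29 + freight 9136.20 + insurance 351.34 = 24123.99
Buyer's account: destination terminal 366.30 + brokerage 221.61 + duty 3373.00 + delivery 1853.78 = 5814.69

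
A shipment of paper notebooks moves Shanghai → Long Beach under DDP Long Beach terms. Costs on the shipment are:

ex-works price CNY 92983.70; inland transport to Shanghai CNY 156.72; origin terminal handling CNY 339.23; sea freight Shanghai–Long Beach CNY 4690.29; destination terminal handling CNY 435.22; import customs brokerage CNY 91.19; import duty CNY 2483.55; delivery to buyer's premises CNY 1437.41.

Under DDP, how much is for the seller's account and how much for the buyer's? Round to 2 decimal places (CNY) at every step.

DDP: the seller bears all costs including import duty.
Seller's account: goods 92983.70 + inland to port 156.72 + origin terminal 339.23 + freight 4690.29 + destination terminal 435.22 + brokerage 91.19 + duty 2483.55 + delivery 1437.41 = 102617.31
Buyer's account: 0.00

Seller: CNY 102617.31; buyer: CNY 0.00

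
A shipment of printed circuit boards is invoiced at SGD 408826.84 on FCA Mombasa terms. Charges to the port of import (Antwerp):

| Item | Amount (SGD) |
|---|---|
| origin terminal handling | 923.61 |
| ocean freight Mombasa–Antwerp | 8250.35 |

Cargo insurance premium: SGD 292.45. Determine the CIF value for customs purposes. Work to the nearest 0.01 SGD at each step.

CIF = FCA price + pre-shipment costs + freight + insurance
CIF = 408826.84 + 923.61 + 8250.35 + 292.45 = 418293.25

CIF value: SGD 418293.25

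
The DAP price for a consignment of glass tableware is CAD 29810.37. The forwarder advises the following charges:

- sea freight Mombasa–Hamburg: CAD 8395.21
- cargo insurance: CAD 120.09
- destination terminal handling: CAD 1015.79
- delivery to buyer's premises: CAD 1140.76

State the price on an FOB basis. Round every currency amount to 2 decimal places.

From DAP to FOB, the seller no longer bears: freight, insurance, destination terminal, delivery.
FOB price = 29810.37 − 8395.21 − 120.09 − 1015.79 − 1140.76 = 19138.52

FOB price: CAD 19138.52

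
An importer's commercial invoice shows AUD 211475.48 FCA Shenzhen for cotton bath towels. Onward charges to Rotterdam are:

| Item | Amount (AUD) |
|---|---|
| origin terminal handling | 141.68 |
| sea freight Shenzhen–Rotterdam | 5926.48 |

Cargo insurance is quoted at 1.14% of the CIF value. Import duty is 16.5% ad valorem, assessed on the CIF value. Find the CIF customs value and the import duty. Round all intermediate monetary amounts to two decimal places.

Let C be the CIF value. C = FCA price + pre-shipment costs + freight + 1.14% × C
C − 1.14% × C = 211475.48 + 141.68 + 5926.48
0.9886 × C = 217543.64
C = 217543.64 / 0.9886 = 220052.24
Insurance premium = 1.14% × 220052.24 = 2508.60
Import duty = 220052.24 × 16.5% = 36308.62

CIF value: AUD 220052.24; import duty: AUD 36308.62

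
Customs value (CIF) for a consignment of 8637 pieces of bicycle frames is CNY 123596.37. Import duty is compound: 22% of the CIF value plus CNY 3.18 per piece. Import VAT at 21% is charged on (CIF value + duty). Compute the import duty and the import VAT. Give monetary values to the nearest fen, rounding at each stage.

Ad valorem component: 123596.37 × 22% = 27191.20
Specific component: 8637 × 3.18 = 27465.66
Import duty = 27191.20 + 27465.66 = 54656.86
VAT base = CIF + duty = 123596.37 + 54656.86 = 178253.23
Import VAT = 178253.23 × 21% = 37433.18

Import duty: CNY 54656.86; import VAT: CNY 37433.18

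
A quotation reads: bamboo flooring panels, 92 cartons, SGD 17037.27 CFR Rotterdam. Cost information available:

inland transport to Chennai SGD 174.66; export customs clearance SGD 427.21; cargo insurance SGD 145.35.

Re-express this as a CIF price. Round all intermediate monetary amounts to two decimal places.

Not relevant to the conversion: inland to port, export clearance — on the seller under both CFR and CIF; already in the CFR price and stays in the CIF price.
From CFR to CIF, the seller additionally bears: insurance.
CIF price = 17037.27 + 145.35 = 17182.62

CIF price: SGD 17182.62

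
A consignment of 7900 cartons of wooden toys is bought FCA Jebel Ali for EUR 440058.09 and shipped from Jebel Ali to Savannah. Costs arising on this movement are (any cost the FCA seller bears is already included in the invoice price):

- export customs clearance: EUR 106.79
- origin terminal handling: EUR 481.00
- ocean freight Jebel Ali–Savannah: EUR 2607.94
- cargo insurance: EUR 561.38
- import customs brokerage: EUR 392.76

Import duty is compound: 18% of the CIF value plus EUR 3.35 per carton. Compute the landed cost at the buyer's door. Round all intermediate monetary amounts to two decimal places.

Total landed cost: EUR 550433.68

FCA: the seller delivers export-cleared goods to the carrier; the buyer bears costs from that point.
Already in the invoice (seller's account under FCA): export clearance — exclude.
CIF value = FCA price + origin terminal + freight + insurance = 440058.09 + 481.00 + 2607.94 + 561.38 = 443708.41
Ad valorem component: 443708.41 × 18% = 79867.51
Specific component: 7900 × 3.35 = 26465.00
Import duty = 79867.51 + 26465.00 = 106332.51
Buyer bears: origin terminal 481.00 + freight 2607.94 + insurance 561.38 + brokerage 392.76 + duty 106332.51 = 110375.59
Landed cost = invoice 440058.09 + 110375.59 = 550433.68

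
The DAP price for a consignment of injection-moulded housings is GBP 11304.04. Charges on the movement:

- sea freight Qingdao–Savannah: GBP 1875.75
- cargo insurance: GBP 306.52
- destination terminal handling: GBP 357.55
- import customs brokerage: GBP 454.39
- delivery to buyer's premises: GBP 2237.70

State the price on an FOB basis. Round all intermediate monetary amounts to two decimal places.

Not relevant to the conversion: brokerage — on the buyer under both terms; not part of either seller's price.
From DAP to FOB, the seller no longer bears: freight, insurance, destination terminal, delivery.
FOB price = 11304.04 − 1875.75 − 306.52 − 357.55 − 2237.70 = 6526.52

FOB price: GBP 6526.52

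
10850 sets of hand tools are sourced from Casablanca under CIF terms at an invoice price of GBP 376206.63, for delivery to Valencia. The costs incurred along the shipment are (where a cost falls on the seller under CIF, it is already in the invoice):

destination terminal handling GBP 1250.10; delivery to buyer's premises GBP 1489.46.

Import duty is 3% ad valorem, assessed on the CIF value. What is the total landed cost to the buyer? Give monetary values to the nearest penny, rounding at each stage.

CIF: the seller pays costs through ocean freight and marine insurance to the destination port.
The CIF price already equals the CIF value: 376206.63
Import duty = 376206.63 × 3% = 11286.20
Buyer bears: destination terminal 1250.10 + delivery 1489.46 + duty 11286.20 = 14025.76
Landed cost = invoice 376206.63 + 14025.76 = 390232.39

Total landed cost: GBP 390232.39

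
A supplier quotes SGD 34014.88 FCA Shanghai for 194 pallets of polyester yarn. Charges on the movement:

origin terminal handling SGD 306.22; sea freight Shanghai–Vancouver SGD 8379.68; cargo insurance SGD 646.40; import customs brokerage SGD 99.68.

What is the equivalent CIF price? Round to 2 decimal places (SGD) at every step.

Not relevant to the conversion: brokerage — on the buyer under both terms; not part of either seller's price.
From FCA to CIF, the seller additionally bears: origin terminal, freight, insurance.
CIF price = 34014.88 + 306.22 + 8379.68 + 646.40 = 43347.18

CIF price: SGD 43347.18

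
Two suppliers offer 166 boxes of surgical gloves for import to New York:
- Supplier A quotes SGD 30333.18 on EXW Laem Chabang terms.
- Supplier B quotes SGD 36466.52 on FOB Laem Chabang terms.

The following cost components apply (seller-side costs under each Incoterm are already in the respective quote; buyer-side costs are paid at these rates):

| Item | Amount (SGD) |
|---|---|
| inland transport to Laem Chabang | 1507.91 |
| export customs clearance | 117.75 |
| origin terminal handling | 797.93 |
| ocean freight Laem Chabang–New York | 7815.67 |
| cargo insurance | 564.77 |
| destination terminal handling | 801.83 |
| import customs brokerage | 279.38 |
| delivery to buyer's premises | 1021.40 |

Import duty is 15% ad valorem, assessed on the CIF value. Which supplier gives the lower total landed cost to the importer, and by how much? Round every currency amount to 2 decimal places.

Supplier A (EXW):
CIF value = EXW price + inland to port + export clearance + origin terminal + freight + insurance = 30333.18 + 1507.91 + 117.75 + 797.93 + 7815.67 + 564.77 = 41137.21
Import duty = 41137.21 × 15% = 6170.58
Buyer bears (A): 1507.91 + 117.75 + 797.93 + 7815.67 + 564.77 + 801.83 + 279.38 + 1021.40 = 12906.64
Landed cost (A) = invoice 30333.18 + 12906.64 + duty 6170.58 = 49410.40
Supplier B (FOB):
CIF value = FOB price + freight + insurance = 36466.52 + 7815.67 + 564.77 = 44846.96
Import duty = 44846.96 × 15% = 6727.04
Buyer bears (B): 7815.67 + 564.77 + 801.83 + 279.38 + 1021.40 = 10483.05
Landed cost (B) = invoice 36466.52 + 10483.05 + duty 6727.04 = 53676.61
Difference = |49410.40 − 53676.61| = 4266.21

Supplier A is cheaper by SGD 4266.21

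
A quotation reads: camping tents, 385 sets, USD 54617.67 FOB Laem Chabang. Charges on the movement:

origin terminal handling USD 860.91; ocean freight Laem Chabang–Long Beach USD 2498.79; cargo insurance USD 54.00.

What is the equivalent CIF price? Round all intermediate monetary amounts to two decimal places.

Not relevant to the conversion: origin terminal — on the seller under both FOB and CIF; already in the FOB price and stays in the CIF price.
From FOB to CIF, the seller additionally bears: freight, insurance.
CIF price = 54617.67 + 2498.79 + 54.00 = 57170.46

CIF price: USD 57170.46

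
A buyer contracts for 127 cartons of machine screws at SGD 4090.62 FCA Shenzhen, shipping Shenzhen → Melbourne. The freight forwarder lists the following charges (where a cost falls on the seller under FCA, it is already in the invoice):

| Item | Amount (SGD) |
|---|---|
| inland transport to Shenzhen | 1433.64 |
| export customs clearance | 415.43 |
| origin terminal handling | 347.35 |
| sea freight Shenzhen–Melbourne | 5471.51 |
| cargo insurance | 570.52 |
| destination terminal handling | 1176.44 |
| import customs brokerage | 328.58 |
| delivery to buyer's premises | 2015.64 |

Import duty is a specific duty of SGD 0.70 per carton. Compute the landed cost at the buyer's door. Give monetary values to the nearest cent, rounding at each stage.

FCA: the seller delivers export-cleared goods to the carrier; the buyer bears costs from that point.
Already in the invoice (seller's account under FCA): inland to port, export clearance — exclude.
CIF value = FCA price + origin terminal + freight + insurance = 4090.62 + 347.35 + 5471.51 + 570.52 = 10480.00
Import duty = 127 × 0.70 = 88.90
Buyer bears: origin terminal 347.35 + freight 5471.51 + insurance 570.52 + destination terminal 1176.44 + brokerage 328.58 + delivery 2015.64 + duty 88.90 = 9998.94
Landed cost = invoice 4090.62 + 9998.94 = 14089.56

Total landed cost: SGD 14089.56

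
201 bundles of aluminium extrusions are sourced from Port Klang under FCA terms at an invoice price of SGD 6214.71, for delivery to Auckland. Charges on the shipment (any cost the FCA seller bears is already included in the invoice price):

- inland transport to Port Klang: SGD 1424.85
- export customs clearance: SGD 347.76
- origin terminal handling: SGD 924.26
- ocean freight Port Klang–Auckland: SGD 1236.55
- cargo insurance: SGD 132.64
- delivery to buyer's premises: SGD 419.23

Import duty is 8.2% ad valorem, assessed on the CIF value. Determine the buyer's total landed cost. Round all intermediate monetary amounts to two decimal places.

Total landed cost: SGD 9625.06

FCA: the seller delivers export-cleared goods to the carrier; the buyer bears costs from that point.
Already in the invoice (seller's account under FCA): inland to port, export clearance — exclude.
CIF value = FCA price + origin terminal + freight + insurance = 6214.71 + 924.26 + 1236.55 + 132.64 = 8508.16
Import duty = 8508.16 × 8.2% = 697.67
Buyer bears: origin terminal 924.26 + freight 1236.55 + insurance 132.64 + delivery 419.23 + duty 697.67 = 3410.35
Landed cost = invoice 6214.71 + 3410.35 = 9625.06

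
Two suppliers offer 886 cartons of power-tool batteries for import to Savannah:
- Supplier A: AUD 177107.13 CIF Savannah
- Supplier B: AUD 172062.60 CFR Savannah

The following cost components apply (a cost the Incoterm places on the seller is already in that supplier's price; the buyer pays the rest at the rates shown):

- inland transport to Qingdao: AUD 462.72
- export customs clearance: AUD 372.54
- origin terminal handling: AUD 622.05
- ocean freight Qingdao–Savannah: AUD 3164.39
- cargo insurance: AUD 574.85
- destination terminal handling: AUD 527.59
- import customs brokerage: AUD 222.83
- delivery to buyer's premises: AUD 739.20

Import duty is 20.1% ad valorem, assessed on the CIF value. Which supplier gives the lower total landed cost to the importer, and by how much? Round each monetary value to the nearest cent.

Supplier A (CIF):
The CIF price already equals the CIF value: 177107.13
Import duty = 177107.13 × 20.1% = 35598.53
Buyer bears (A): 527.59 + 222.83 + 739.20 = 1489.62
Landed cost (A) = invoice 177107.13 + 1489.62 + duty 35598.53 = 214195.28
Supplier B (CFR):
CIF value = CFR price + insurance = 172062.60 + 574.85 = 172637.45
Import duty = 172637.45 × 20.1% = 34700.13
Buyer bears (B): 574.85 + 527.59 + 222.83 + 739.20 = 2064.47
Landed cost (B) = invoice 172062.60 + 2064.47 + duty 34700.13 = 208827.20
Difference = |214195.28 − 208827.20| = 5368.08

Supplier B is cheaper by AUD 5368.08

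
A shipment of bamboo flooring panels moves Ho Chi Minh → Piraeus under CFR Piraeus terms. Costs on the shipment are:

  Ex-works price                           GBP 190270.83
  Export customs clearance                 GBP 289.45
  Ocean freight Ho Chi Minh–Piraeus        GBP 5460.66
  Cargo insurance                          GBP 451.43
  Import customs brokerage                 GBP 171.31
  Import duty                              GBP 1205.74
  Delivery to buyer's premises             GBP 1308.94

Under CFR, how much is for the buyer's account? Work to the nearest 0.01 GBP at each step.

CFR: the seller pays costs through ocean freight to the destination port, but not insurance.
Seller's account: goods 190270.83 + export clearance 289.45 + freight 5460.66 = 196020.94
Buyer's account: insurance 451.43 + brokerage 171.31 + duty 1205.74 + delivery 1308.94 = 3137.42

Buyer's account: GBP 3137.42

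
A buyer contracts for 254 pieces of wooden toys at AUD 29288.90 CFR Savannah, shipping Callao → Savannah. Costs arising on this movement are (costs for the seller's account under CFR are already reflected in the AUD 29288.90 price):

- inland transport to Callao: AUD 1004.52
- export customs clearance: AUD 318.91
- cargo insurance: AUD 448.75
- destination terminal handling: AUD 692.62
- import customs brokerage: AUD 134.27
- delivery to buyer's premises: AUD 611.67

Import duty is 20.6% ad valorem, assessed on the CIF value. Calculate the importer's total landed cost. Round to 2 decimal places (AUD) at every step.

Total landed cost: AUD 37302.17

CFR: the seller pays costs through ocean freight to the destination port, but not insurance.
Already in the invoice (seller's account under CFR): inland to port, export clearance — exclude.
CIF value = CFR price + insurance = 29288.90 + 448.75 = 29737.65
Import duty = 29737.65 × 20.6% = 6125.96
Buyer bears: insurance 448.75 + destination terminal 692.62 + brokerage 134.27 + delivery 611.67 + duty 6125.96 = 8013.27
Landed cost = invoice 29288.90 + 8013.27 = 37302.17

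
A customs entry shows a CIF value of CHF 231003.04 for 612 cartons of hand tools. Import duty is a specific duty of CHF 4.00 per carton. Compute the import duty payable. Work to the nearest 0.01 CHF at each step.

Import duty = 612 × 4.00 = 2448.00

Import duty: CHF 2448.00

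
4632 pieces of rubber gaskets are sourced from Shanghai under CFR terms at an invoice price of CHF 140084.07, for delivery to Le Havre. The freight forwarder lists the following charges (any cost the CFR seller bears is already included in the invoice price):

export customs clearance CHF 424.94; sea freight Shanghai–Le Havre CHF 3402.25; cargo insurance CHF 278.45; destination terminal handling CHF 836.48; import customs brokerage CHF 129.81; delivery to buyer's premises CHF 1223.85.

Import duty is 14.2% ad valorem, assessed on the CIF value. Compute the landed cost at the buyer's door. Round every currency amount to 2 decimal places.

Total landed cost: CHF 162484.14

CFR: the seller pays costs through ocean freight to the destination port, but not insurance.
Already in the invoice (seller's account under CFR): export clearance, freight — exclude.
CIF value = CFR price + insurance = 140084.07 + 278.45 = 140362.52
Import duty = 140362.52 × 14.2% = 19931.48
Buyer bears: insurance 278.45 + destination terminal 836.48 + brokerage 129.81 + delivery 1223.85 + duty 19931.48 = 22400.07
Landed cost = invoice 140084.07 + 22400.07 = 162484.14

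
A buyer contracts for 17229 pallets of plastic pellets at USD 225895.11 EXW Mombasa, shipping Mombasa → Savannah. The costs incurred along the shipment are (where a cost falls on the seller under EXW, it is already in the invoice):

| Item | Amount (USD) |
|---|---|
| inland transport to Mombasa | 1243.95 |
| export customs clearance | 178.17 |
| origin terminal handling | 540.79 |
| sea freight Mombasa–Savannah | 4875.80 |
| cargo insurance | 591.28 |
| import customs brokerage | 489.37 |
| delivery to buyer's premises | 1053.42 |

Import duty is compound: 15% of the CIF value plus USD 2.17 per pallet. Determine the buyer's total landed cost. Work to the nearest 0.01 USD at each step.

EXW: the seller makes goods available at their premises; the buyer bears all onward costs.
CIF value = EXW price + inland to port + export clearance + origin terminal + freight + insurance = 225895.11 + 1243.95 + 178.17 + 540.79 + 4875.80 + 591.28 = 233325.10
Ad valorem component: 233325.10 × 15% = 34998.77
Specific component: 17229 × 2.17 = 37386.93
Import duty = 34998.77 + 37386.93 = 72385.70
Buyer bears: inland to port 1243.95 + export clearance 178.17 + origin terminal 540.79 + freight 4875.80 + insurance 591.28 + brokerage 489.37 + delivery 1053.42 + duty 72385.70 = 81358.48
Landed cost = invoice 225895.11 + 81358.48 = 307253.59

Total landed cost: USD 307253.59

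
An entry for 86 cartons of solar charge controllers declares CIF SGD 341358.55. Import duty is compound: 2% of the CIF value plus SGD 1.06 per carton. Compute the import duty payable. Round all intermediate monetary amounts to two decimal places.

Ad valorem component: 341358.55 × 2% = 6827.17
Specific component: 86 × 1.06 = 91.16
Import duty = 6827.17 + 91.16 = 6918.33

Import duty: SGD 6918.33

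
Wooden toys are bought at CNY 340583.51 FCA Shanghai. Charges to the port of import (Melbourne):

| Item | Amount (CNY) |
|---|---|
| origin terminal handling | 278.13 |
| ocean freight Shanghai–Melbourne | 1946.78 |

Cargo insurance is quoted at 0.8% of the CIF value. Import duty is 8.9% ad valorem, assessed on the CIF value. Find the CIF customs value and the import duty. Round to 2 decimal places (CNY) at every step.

Let C be the CIF value. C = FCA price + pre-shipment costs + freight + 0.8% × C
C − 0.8% × C = 340583.51 + 278.13 + 1946.78
0.992 × C = 342808.42
C = 342808.42 / 0.992 = 345573.00
Insurance premium = 0.8% × 345573.00 = 2764.58
Import duty = 345573.00 × 8.9% = 30756.00

CIF value: CNY 345573.00; import duty: CNY 30756.00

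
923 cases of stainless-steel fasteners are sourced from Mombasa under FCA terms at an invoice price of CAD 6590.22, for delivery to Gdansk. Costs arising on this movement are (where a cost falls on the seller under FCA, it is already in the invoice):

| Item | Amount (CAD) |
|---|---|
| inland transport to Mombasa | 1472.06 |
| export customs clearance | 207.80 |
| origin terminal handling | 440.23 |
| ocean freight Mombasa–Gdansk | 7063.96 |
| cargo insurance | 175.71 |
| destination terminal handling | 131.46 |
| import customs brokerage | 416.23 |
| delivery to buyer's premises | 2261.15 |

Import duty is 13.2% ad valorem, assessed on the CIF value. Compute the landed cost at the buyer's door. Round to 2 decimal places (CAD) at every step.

Total landed cost: CAD 18962.62

FCA: the seller delivers export-cleared goods to the carrier; the buyer bears costs from that point.
Already in the invoice (seller's account under FCA): inland to port, export clearance — exclude.
CIF value = FCA price + origin terminal + freight + insurance = 6590.22 + 440.23 + 7063.96 + 175.71 = 14270.12
Import duty = 14270.12 × 13.2% = 1883.66
Buyer bears: origin terminal 440.23 + freight 7063.96 + insurance 175.71 + destination terminal 131.46 + brokerage 416.23 + delivery 2261.15 + duty 1883.66 = 12372.40
Landed cost = invoice 6590.22 + 12372.40 = 18962.62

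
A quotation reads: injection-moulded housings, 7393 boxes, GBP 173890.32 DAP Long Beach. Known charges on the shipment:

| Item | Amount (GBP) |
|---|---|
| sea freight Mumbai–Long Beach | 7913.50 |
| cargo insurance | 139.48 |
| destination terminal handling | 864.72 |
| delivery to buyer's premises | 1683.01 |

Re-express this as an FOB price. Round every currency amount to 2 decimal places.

From DAP to FOB, the seller no longer bears: freight, insurance, destination terminal, delivery.
FOB price = 173890.32 − 7913.50 − 139.48 − 864.72 − 1683.01 = 163289.61

FOB price: GBP 163289.61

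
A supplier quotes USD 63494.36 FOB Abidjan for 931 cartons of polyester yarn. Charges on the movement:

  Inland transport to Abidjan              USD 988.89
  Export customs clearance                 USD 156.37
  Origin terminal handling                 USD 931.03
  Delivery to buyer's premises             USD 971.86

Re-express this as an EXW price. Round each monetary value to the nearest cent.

Not relevant to the conversion: delivery — on the buyer under both terms; not part of either seller's price.
From FOB to EXW, the seller no longer bears: inland to port, export clearance, origin terminal.
EXW price = 63494.36 − 988.89 − 156.37 − 931.03 = 61418.07

EXW price: USD 61418.07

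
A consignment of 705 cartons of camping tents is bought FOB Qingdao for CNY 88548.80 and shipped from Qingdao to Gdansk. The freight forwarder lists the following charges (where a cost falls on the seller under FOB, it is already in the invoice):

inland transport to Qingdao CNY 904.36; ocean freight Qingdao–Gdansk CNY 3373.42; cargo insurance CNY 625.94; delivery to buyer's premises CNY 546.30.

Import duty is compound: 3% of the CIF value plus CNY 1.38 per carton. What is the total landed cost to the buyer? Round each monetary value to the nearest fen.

Total landed cost: CNY 96843.80

FOB: the seller bears costs until goods are on board at the origin port; the buyer bears freight, insurance and all costs thereafter.
Already in the invoice (seller's account under FOB): inland to port — exclude.
CIF value = FOB price + freight + insurance = 88548.80 + 3373.42 + 625.94 = 92548.16
Ad valorem component: 92548.16 × 3% = 2776.44
Specific component: 705 × 1.38 = 972.90
Import duty = 2776.44 + 972.90 = 3749.34
Buyer bears: freight 3373.42 + insurance 625.94 + delivery 546.30 + duty 3749.34 = 8295.00
Landed cost = invoice 88548.80 + 8295.00 = 96843.80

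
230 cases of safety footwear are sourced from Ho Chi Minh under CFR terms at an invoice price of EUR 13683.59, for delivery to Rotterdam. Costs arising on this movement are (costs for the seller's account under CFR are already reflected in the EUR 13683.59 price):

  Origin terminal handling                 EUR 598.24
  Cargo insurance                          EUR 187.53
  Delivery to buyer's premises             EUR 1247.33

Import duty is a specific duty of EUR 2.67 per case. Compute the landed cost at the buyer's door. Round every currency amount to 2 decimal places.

Total landed cost: EUR 15732.55

CFR: the seller pays costs through ocean freight to the destination port, but not insurance.
Already in the invoice (seller's account under CFR): origin terminal — exclude.
CIF value = CFR price + insurance = 13683.59 + 187.53 = 13871.12
Import duty = 230 × 2.67 = 614.10
Buyer bears: insurance 187.53 + delivery 1247.33 + duty 614.10 = 2048.96
Landed cost = invoice 13683.59 + 2048.96 = 15732.55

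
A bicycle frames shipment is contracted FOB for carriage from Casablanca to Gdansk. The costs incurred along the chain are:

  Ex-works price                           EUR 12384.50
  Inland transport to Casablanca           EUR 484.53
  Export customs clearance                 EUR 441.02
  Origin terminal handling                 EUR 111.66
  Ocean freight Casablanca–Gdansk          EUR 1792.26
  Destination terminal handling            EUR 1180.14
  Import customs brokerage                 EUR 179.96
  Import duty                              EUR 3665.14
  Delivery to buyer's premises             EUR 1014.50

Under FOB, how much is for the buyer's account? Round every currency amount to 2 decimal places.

Buyer's account: EUR 7832.00

FOB: the seller bears costs until goods are on board at the origin port; the buyer bears freight, insurance and all costs thereafter.
Seller's account: goods 12384.50 + inland to port 484.53 + export clearance 441.02 + origin terminal 111.66 = 13421.71
Buyer's account: freight 1792.26 + destination terminal 1180.14 + brokerage 179.96 + duty 3665.14 + delivery 1014.50 = 7832.00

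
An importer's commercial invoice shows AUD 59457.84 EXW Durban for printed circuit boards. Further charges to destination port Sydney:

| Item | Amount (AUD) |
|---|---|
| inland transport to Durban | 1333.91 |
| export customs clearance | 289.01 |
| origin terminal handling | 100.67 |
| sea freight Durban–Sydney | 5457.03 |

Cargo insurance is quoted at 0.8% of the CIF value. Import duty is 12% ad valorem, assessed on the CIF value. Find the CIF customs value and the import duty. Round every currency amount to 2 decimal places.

CIF value: AUD 67175.87; import duty: AUD 8061.10

Let C be the CIF value. C = EXW price + pre-shipment costs + freight + 0.8% × C
C − 0.8% × C = 59457.84 + 1333.91 + 289.01 + 100.67 + 5457.03
0.992 × C = 66638.46
C = 66638.46 / 0.992 = 67175.87
Insurance premium = 0.8% × 67175.87 = 537.41
Import duty = 67175.87 × 12% = 8061.10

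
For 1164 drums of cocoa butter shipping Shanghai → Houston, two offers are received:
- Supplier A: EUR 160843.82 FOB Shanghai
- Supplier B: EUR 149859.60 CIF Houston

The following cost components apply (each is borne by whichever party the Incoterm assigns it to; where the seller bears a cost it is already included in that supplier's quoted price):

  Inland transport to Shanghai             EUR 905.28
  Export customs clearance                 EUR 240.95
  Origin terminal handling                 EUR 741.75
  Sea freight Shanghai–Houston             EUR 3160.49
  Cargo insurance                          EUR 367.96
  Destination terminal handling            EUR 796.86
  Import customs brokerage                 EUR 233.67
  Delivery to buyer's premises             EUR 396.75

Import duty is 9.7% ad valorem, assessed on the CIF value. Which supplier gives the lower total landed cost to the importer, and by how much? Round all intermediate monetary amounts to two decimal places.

Supplier A (FOB):
CIF value = FOB price + freight + insurance = 160843.82 + 3160.49 + 367.96 = 164372.27
Import duty = 164372.27 × 9.7% = 15944.11
Buyer bears (A): 3160.49 + 367.96 + 796.86 + 233.67 + 396.75 = 4955.73
Landed cost (A) = invoice 160843.82 + 4955.73 + duty 15944.11 = 181743.66
Supplier B (CIF):
The CIF price already equals the CIF value: 149859.60
Import duty = 149859.60 × 9.7% = 14536.38
Buyer bears (B): 796.86 + 233.67 + 396.75 = 1427.28
Landed cost (B) = invoice 149859.60 + 1427.28 + duty 14536.38 = 165823.26
Difference = |181743.66 − 165823.26| = 15920.40

Supplier B is cheaper by EUR 15920.40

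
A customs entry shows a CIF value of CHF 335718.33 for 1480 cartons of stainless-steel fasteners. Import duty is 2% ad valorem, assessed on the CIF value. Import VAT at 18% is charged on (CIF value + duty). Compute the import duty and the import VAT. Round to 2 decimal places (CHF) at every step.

Import duty = 335718.33 × 2% = 6714.37
VAT base = CIF + duty = 335718.33 + 6714.37 = 342432.70
Import VAT = 342432.70 × 18% = 61637.89

Import duty: CHF 6714.37; import VAT: CHF 61637.89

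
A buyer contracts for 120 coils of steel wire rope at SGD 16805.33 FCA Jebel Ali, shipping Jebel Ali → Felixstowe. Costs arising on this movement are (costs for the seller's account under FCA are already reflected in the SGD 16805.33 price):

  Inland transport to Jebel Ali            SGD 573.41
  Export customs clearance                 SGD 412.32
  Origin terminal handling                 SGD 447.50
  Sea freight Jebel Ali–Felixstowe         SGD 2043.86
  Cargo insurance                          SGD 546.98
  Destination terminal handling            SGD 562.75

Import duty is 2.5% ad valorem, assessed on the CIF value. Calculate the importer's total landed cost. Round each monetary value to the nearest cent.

FCA: the seller delivers export-cleared goods to the carrier; the buyer bears costs from that point.
Already in the invoice (seller's account under FCA): inland to port, export clearance — exclude.
CIF value = FCA price + origin terminal + freight + insurance = 16805.33 + 447.50 + 2043.86 + 546.98 = 19843.67
Import duty = 19843.67 × 2.5% = 496.09
Buyer bears: origin terminal 447.50 + freight 2043.86 + insurance 546.98 + destination terminal 562.75 + duty 496.09 = 4097.18
Landed cost = invoice 16805.33 + 4097.18 = 20902.51

Total landed cost: SGD 20902.51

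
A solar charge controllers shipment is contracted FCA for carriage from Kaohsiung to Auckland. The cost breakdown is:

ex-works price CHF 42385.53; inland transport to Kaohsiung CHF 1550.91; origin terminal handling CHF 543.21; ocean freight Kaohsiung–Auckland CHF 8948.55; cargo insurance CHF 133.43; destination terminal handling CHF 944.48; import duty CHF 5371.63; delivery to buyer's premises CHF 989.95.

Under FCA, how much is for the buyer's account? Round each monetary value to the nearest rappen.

Buyer's account: CHF 16931.25

FCA: the seller delivers export-cleared goods to the carrier; the buyer bears costs from that point.
Seller's account: goods 42385.53 + inland to port 1550.91 = 43936.44
Buyer's account: origin terminal 543.21 + freight 8948.55 + insurance 133.43 + destination terminal 944.48 + duty 5371.63 + delivery 989.95 = 16931.25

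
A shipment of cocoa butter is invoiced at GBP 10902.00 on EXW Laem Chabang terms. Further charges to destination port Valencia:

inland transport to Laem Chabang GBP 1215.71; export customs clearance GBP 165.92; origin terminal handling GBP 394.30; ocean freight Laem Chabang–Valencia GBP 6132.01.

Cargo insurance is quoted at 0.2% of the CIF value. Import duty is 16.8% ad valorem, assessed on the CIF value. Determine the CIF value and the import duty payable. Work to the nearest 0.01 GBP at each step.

Let C be the CIF value. C = EXW price + pre-shipment costs + freight + 0.2% × C
C − 0.2% × C = 10902.00 + 1215.71 + 165.92 + 394.30 + 6132.01
0.998 × C = 18809.94
C = 18809.94 / 0.998 = 18847.64
Insurance premium = 0.2% × 18847.64 = 37.70
Import duty = 18847.64 × 16.8% = 3166.40

CIF value: GBP 18847.64; import duty: GBP 3166.40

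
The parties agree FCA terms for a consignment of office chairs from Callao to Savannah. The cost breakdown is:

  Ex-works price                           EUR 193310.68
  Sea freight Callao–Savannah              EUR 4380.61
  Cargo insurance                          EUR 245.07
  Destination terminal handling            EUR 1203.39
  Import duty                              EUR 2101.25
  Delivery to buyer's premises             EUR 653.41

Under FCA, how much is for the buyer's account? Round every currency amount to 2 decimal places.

FCA: the seller delivers export-cleared goods to the carrier; the buyer bears costs from that point.
Seller's account: goods 193310.68 = 193310.68
Buyer's account: freight 4380.61 + insurance 245.07 + destination terminal 1203.39 + duty 2101.25 + delivery 653.41 = 8583.73

Buyer's account: EUR 8583.73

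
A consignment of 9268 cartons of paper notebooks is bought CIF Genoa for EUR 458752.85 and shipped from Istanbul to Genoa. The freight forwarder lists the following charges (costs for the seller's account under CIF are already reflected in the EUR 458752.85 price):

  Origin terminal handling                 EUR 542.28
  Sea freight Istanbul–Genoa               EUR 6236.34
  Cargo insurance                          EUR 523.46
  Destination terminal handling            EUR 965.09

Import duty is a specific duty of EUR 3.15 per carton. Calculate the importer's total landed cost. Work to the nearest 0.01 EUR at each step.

Total landed cost: EUR 488912.14

CIF: the seller pays costs through ocean freight and marine insurance to the destination port.
Already in the invoice (seller's account under CIF): origin terminal, freight, insurance — exclude.
The CIF price already equals the CIF value: 458752.85
Import duty = 9268 × 3.15 = 29194.20
Buyer bears: destination terminal 965.09 + duty 29194.20 = 30159.29
Landed cost = invoice 458752.85 + 30159.29 = 488912.14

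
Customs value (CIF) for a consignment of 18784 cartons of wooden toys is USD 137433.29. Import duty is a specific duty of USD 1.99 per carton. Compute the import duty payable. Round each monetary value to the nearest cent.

Import duty: USD 37380.16

Import duty = 18784 × 1.99 = 37380.16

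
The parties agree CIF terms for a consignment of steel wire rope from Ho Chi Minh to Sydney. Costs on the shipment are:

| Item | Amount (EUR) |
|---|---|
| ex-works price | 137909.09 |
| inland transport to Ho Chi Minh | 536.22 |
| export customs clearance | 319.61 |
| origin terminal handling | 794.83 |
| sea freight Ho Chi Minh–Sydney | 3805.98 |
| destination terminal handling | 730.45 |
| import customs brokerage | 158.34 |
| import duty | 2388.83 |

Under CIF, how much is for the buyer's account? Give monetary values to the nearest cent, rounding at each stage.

Buyer's account: EUR 3277.62

CIF: the seller pays costs through ocean freight and marine insurance to the destination port.
Seller's account: goods 137909.09 + inland to port 536.22 + export clearance 319.61 + origin terminal 794.83 + freight 3805.98 = 143365.73
Buyer's account: destination terminal 730.45 + brokerage 158.34 + duty 2388.83 = 3277.62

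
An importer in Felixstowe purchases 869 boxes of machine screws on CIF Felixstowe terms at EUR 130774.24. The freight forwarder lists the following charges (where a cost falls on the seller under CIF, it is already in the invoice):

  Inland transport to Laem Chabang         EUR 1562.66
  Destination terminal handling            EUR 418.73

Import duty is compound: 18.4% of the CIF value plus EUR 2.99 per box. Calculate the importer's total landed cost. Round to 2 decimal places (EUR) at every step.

CIF: the seller pays costs through ocean freight and marine insurance to the destination port.
Already in the invoice (seller's account under CIF): inland to port — exclude.
The CIF price already equals the CIF value: 130774.24
Ad valorem component: 130774.24 × 18.4% = 24062.46
Specific component: 869 × 2.99 = 2598.31
Import duty = 24062.46 + 2598.31 = 26660.77
Buyer bears: destination terminal 418.73 + duty 26660.77 = 27079.50
Landed cost = invoice 130774.24 + 27079.50 = 157853.74

Total landed cost: EUR 157853.74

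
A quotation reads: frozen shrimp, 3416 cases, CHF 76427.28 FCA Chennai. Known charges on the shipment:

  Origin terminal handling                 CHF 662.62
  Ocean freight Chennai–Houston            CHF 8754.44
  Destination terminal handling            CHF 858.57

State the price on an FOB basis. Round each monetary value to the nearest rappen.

FOB price: CHF 77089.90

Not relevant to the conversion: destination terminal, freight — on the buyer under both terms; not part of either seller's price.
From FCA to FOB, the seller additionally bears: origin terminal.
FOB price = 76427.28 + 662.62 = 77089.90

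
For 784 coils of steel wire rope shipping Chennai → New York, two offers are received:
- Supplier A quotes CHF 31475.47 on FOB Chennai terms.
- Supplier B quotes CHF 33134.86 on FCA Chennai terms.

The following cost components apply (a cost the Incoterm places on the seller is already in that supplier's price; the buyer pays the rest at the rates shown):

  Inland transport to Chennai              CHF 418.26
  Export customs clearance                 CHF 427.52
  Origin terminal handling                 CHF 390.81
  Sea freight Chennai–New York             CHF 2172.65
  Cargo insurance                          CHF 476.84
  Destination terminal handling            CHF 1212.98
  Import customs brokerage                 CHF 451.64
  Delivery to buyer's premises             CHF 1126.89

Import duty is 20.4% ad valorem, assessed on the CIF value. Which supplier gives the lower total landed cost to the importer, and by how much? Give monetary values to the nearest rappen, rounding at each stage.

Supplier A (FOB):
CIF value = FOB price + freight + insurance = 31475.47 + 2172.65 + 476.84 = 34124.96
Import duty = 34124.96 × 20.4% = 6961.49
Buyer bears (A): 2172.65 + 476.84 + 1212.98 + 451.64 + 1126.89 = 5441.00
Landed cost (A) = invoice 31475.47 + 5441.00 + duty 6961.49 = 43877.96
Supplier B (FCA):
CIF value = FCA price + origin terminal + freight + insurance = 33134.86 + 390.81 + 2172.65 + 476.84 = 36175.16
Import duty = 36175.16 × 20.4% = 7379.73
Buyer bears (B): 390.81 + 2172.65 + 476.84 + 1212.98 + 451.64 + 1126.89 = 5831.81
Landed cost (B) = invoice 33134.86 + 5831.81 + duty 7379.73 = 46346.40
Difference = |43877.96 − 46346.40| = 2468.44

Supplier A is cheaper by CHF 2468.44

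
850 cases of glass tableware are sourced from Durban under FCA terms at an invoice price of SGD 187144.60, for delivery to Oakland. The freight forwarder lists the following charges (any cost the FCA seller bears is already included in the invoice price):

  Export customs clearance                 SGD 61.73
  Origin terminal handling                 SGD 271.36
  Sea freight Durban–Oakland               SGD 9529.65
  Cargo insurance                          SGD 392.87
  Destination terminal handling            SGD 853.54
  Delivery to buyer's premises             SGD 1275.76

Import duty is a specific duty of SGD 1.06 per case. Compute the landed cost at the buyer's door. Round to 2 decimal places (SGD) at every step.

Total landed cost: SGD 200368.78

FCA: the seller delivers export-cleared goods to the carrier; the buyer bears costs from that point.
Already in the invoice (seller's account under FCA): export clearance — exclude.
CIF value = FCA price + origin terminal + freight + insurance = 187144.60 + 271.36 + 9529.65 + 392.87 = 197338.48
Import duty = 850 × 1.06 = 901.00
Buyer bears: origin terminal 271.36 + freight 9529.65 + insurance 392.87 + destination terminal 853.54 + delivery 1275.76 + duty 901.00 = 13224.18
Landed cost = invoice 187144.60 + 13224.18 = 200368.78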